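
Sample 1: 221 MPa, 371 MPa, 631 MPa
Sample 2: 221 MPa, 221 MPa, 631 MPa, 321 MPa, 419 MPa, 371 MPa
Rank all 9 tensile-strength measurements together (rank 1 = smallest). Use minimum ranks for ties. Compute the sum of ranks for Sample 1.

Sorted (ascending): 221, 221, 221, 321, 371, 371, 419, 631, 631
The 3 values of 221 occupy positions 1–3 → each gets rank 1.
The 2 values of 371 occupy positions 5–6 → each gets rank 5.
The 2 values of 631 occupy positions 8–9 → each gets rank 8.
Sample 1 values → pooled ranks: 221→1, 371→5, 631→8
Rank sum = 1 + 5 + 8 = 14

14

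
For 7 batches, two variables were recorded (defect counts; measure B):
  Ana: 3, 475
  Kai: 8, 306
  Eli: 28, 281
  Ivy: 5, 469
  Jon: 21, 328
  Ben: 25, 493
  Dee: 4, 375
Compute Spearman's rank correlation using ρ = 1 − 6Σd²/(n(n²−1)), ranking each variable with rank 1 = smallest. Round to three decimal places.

Ranks of variable 1: 1, 4, 7, 3, 5, 6, 2
Ranks of variable 2: 6, 2, 1, 5, 3, 7, 4
d = r₁ − r₂: -5, 2, 6, -2, 2, -1, -2
d²: 25, 4, 36, 4, 4, 1, 4; Σd² = 78
ρ = 1 − 6·78/(7·48) = 1 − 468/336 = -0.393

-0.393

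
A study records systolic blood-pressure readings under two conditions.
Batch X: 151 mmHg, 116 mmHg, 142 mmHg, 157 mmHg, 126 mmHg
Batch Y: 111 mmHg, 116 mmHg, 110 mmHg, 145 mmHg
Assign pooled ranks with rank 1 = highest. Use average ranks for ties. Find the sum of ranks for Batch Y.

26.5

Sorted (descending): 157, 151, 145, 142, 126, 116, 116, 111, 110
The 2 values of 116 occupy positions 6–7 → average rank (6+7)/2 = 6.5.
Batch Y values → pooled ranks: 111→8, 116→6.5, 110→9, 145→3
Rank sum = 8 + 6.5 + 9 + 3 = 26.5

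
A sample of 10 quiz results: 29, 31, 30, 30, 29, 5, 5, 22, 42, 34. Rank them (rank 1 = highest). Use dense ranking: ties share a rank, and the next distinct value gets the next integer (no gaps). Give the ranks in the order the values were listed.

5, 3, 4, 4, 5, 7, 7, 6, 1, 2

Sorted (descending): 42, 34, 31, 30, 30, 29, 29, 22, 5, 5
The 2 values of 30 share dense rank 4.
The 2 values of 29 share dense rank 5.
The 2 values of 5 share dense rank 7.
Remaining distinct values take the next consecutive integers.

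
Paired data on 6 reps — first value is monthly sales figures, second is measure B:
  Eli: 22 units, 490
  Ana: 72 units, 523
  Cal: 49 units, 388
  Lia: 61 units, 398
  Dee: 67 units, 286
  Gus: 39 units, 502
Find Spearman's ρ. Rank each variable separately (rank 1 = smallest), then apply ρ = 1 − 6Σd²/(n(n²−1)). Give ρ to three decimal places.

-0.029

Ranks of variable 1: 1, 6, 3, 4, 5, 2
Ranks of variable 2: 4, 6, 2, 3, 1, 5
d = r₁ − r₂: -3, 0, 1, 1, 4, -3
d²: 9, 0, 1, 1, 16, 9; Σd² = 36
ρ = 1 − 6·36/(6·35) = 1 − 216/210 = -0.029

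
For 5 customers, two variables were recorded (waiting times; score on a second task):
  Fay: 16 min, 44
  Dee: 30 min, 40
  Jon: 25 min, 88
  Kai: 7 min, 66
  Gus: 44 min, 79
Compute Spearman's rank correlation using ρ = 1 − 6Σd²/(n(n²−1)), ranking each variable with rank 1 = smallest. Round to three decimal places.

0.100

Ranks of variable 1: 2, 4, 3, 1, 5
Ranks of variable 2: 2, 1, 5, 3, 4
d = r₁ − r₂: 0, 3, -2, -2, 1
d²: 0, 9, 4, 4, 1; Σd² = 18
ρ = 1 − 6·18/(5·24) = 1 − 108/120 = 0.100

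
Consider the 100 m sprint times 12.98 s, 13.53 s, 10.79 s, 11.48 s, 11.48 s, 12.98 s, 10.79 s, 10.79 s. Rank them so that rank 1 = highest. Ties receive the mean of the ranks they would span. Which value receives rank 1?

13.53

Sorted (descending): 13.53, 12.98, 12.98, 11.48, 11.48, 10.79, 10.79, 10.79
The 2 values of 12.98 occupy positions 2–3 → average rank (2+3)/2 = 2.5.
The 2 values of 11.48 occupy positions 4–5 → average rank (4+5)/2 = 4.5.
The 3 values of 10.79 occupy positions 6–8 → average rank 7.
Rank 1 → value 13.53.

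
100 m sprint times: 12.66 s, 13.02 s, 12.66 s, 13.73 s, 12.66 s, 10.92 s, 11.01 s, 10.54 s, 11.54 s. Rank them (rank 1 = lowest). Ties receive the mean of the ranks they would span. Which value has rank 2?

Sorted (ascending): 10.54, 10.92, 11.01, 11.54, 12.66, 12.66, 12.66, 13.02, 13.73
The 3 values of 12.66 occupy positions 5–7 → average rank 6.
Rank 2 → value 10.92.

10.92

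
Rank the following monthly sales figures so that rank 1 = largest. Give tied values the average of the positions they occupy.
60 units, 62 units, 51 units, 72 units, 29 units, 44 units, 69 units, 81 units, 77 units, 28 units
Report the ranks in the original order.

Sorted (descending): 81, 77, 72, 69, 62, 60, 51, 44, 29, 28
No ties — each value takes its position as its rank.

6, 5, 7, 3, 9, 8, 4, 1, 2, 10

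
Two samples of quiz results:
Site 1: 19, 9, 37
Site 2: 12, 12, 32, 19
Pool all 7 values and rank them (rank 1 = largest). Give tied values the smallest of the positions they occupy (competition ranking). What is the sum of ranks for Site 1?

11

Sorted (descending): 37, 32, 19, 19, 12, 12, 9
The 2 values of 19 occupy positions 3–4 → each gets rank 3.
The 2 values of 12 occupy positions 5–6 → each gets rank 5.
Site 1 values → pooled ranks: 19→3, 9→7, 37→1
Rank sum = 3 + 7 + 1 = 11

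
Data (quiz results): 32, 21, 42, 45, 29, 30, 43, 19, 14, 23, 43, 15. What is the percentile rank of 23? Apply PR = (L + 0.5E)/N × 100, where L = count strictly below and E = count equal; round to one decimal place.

37.5

N = 12.
Strictly below 23: 4. Equal to 23: 1.
PR = (4 + 0.5·1)/12 × 100 = 37.5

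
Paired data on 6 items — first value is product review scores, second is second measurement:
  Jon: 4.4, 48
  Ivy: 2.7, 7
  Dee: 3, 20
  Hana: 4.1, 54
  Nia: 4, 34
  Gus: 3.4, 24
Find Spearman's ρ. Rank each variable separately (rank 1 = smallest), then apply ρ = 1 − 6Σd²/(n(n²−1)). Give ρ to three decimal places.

Ranks of variable 1: 6, 1, 2, 5, 4, 3
Ranks of variable 2: 5, 1, 2, 6, 4, 3
d = r₁ − r₂: 1, 0, 0, -1, 0, 0
d²: 1, 0, 0, 1, 0, 0; Σd² = 2
ρ = 1 − 6·2/(6·35) = 1 − 12/210 = 0.943

0.943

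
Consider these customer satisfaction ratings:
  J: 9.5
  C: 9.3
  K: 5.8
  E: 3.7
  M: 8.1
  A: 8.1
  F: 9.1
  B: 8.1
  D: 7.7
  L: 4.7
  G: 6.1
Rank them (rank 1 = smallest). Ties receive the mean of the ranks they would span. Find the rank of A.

Sorted (ascending): 3.7, 4.7, 5.8, 6.1, 7.7, 8.1, 8.1, 8.1, 9.1, 9.3, 9.5
The 3 values of 8.1 occupy positions 6–8 → average rank 7.
A has value 8.1 → rank 7.

7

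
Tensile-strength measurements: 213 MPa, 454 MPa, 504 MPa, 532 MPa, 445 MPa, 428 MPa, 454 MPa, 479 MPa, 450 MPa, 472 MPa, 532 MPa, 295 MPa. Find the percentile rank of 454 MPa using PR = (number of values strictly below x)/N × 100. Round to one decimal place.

N = 12.
Strictly below 454: 5. Equal to 454: 2.
PR = 5/12 × 100 = 41.7

41.7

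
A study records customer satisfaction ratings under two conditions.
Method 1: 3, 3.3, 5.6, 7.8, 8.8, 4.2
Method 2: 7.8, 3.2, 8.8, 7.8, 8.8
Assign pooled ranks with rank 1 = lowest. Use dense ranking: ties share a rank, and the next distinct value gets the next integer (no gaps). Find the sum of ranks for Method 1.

Sorted (ascending): 3, 3.2, 3.3, 4.2, 5.6, 7.8, 7.8, 7.8, 8.8, 8.8, 8.8
The 3 values of 7.8 share dense rank 6.
The 3 values of 8.8 share dense rank 7.
Remaining distinct values take the next consecutive integers.
Method 1 values → pooled ranks: 3→1, 3.3→3, 5.6→5, 7.8→6, 8.8→7, 4.2→4
Rank sum = 1 + 3 + 5 + 6 + 7 + 4 = 26

26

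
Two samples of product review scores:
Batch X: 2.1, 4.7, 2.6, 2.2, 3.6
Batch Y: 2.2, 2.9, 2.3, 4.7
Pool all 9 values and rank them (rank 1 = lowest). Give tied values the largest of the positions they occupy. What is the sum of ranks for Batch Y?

Sorted (ascending): 2.1, 2.2, 2.2, 2.3, 2.6, 2.9, 3.6, 4.7, 4.7
The 2 values of 2.2 occupy positions 2–3 → each gets rank 3.
The 2 values of 4.7 occupy positions 8–9 → each gets rank 9.
Batch Y values → pooled ranks: 2.2→3, 2.9→6, 2.3→4, 4.7→9
Rank sum = 3 + 6 + 4 + 9 = 22

22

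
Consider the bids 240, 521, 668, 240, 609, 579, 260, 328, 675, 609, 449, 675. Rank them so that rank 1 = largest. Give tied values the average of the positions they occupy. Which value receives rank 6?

Sorted (descending): 675, 675, 668, 609, 609, 579, 521, 449, 328, 260, 240, 240
The 2 values of 675 occupy positions 1–2 → average rank (1+2)/2 = 1.5.
The 2 values of 609 occupy positions 4–5 → average rank (4+5)/2 = 4.5.
The 2 values of 240 occupy positions 11–12 → average rank (11+12)/2 = 11.5.
Rank 6 → value 579.

579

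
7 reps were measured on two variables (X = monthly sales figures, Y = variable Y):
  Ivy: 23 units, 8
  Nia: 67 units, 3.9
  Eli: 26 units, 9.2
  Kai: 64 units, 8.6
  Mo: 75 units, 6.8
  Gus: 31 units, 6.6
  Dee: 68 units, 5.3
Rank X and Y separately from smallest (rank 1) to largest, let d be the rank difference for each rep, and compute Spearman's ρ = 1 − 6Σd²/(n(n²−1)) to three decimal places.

-0.536

Ranks of variable 1: 1, 5, 2, 4, 7, 3, 6
Ranks of variable 2: 5, 1, 7, 6, 4, 3, 2
d = r₁ − r₂: -4, 4, -5, -2, 3, 0, 4
d²: 16, 16, 25, 4, 9, 0, 16; Σd² = 86
ρ = 1 − 6·86/(7·48) = 1 − 516/336 = -0.536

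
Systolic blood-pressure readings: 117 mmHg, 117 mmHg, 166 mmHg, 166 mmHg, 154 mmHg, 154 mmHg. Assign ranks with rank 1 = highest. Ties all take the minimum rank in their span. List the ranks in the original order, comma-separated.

Sorted (descending): 166, 166, 154, 154, 117, 117
The 2 values of 166 occupy positions 1–2 → each gets rank 1.
The 2 values of 154 occupy positions 3–4 → each gets rank 3.
The 2 values of 117 occupy positions 5–6 → each gets rank 5.

5, 5, 1, 1, 3, 3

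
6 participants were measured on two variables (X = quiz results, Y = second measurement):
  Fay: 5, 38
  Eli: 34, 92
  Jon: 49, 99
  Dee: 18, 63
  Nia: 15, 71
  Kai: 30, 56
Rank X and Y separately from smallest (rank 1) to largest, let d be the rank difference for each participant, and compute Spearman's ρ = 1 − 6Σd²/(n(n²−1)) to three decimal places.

0.771

Ranks of variable 1: 1, 5, 6, 3, 2, 4
Ranks of variable 2: 1, 5, 6, 3, 4, 2
d = r₁ − r₂: 0, 0, 0, 0, -2, 2
d²: 0, 0, 0, 0, 4, 4; Σd² = 8
ρ = 1 − 6·8/(6·35) = 1 − 48/210 = 0.771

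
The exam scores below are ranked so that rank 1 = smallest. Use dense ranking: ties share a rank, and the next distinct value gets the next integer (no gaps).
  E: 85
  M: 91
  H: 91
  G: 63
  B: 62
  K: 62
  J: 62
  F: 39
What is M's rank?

5

Sorted (ascending): 39, 62, 62, 62, 63, 85, 91, 91
The 3 values of 62 share dense rank 2.
The 2 values of 91 share dense rank 5.
Remaining distinct values take the next consecutive integers.
M has value 91 → rank 5.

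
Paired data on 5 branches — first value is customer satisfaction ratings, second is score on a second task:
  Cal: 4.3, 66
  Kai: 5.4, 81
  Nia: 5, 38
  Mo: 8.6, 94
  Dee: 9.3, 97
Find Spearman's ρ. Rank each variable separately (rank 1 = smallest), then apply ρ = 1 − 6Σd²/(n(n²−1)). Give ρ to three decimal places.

Ranks of variable 1: 1, 3, 2, 4, 5
Ranks of variable 2: 2, 3, 1, 4, 5
d = r₁ − r₂: -1, 0, 1, 0, 0
d²: 1, 0, 1, 0, 0; Σd² = 2
ρ = 1 − 6·2/(5·24) = 1 − 12/120 = 0.900

0.900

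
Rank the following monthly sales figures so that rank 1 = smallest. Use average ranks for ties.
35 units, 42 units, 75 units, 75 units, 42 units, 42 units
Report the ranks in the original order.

Sorted (ascending): 35, 42, 42, 42, 75, 75
The 3 values of 42 occupy positions 2–4 → average rank 3.
The 2 values of 75 occupy positions 5–6 → average rank (5+6)/2 = 5.5.

1, 3, 5.5, 5.5, 3, 3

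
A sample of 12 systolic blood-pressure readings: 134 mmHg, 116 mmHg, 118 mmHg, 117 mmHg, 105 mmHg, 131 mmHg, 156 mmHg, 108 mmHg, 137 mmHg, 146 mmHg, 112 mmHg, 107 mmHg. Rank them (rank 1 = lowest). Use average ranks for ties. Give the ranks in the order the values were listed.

Sorted (ascending): 105, 107, 108, 112, 116, 117, 118, 131, 134, 137, 146, 156
No ties — each value takes its position as its rank.

9, 5, 7, 6, 1, 8, 12, 3, 10, 11, 4, 2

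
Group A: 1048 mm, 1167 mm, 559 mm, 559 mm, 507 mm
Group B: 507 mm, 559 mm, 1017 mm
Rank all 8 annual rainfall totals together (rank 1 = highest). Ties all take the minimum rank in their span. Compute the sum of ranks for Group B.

14

Sorted (descending): 1167, 1048, 1017, 559, 559, 559, 507, 507
The 3 values of 559 occupy positions 4–6 → each gets rank 4.
The 2 values of 507 occupy positions 7–8 → each gets rank 7.
Group B values → pooled ranks: 507→7, 559→4, 1017→3
Rank sum = 7 + 4 + 3 = 14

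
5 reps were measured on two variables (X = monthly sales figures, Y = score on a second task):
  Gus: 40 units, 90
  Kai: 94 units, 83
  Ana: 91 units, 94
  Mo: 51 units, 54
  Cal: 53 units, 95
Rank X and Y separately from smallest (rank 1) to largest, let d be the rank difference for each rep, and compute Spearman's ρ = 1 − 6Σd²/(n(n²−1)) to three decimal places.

0.100

Ranks of variable 1: 1, 5, 4, 2, 3
Ranks of variable 2: 3, 2, 4, 1, 5
d = r₁ − r₂: -2, 3, 0, 1, -2
d²: 4, 9, 0, 1, 4; Σd² = 18
ρ = 1 − 6·18/(5·24) = 1 − 108/120 = 0.100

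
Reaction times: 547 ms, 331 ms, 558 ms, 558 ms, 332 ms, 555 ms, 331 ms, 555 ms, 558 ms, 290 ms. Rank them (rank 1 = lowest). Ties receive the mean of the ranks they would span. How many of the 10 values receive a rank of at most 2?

Sorted (ascending): 290, 331, 331, 332, 547, 555, 555, 558, 558, 558
The 2 values of 331 occupy positions 2–3 → average rank (2+3)/2 = 2.5.
The 2 values of 555 occupy positions 6–7 → average rank (6+7)/2 = 6.5.
The 3 values of 558 occupy positions 8–10 → average rank 9.
Ranks ≤ 2: {1} → 1 value.

1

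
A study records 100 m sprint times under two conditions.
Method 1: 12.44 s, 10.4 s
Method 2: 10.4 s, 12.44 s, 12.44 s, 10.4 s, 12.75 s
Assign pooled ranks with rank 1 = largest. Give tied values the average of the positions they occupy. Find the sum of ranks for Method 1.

Sorted (descending): 12.75, 12.44, 12.44, 12.44, 10.4, 10.4, 10.4
The 3 values of 12.44 occupy positions 2–4 → average rank 3.
The 3 values of 10.4 occupy positions 5–7 → average rank 6.
Method 1 values → pooled ranks: 12.44→3, 10.4→6
Rank sum = 3 + 6 = 9

9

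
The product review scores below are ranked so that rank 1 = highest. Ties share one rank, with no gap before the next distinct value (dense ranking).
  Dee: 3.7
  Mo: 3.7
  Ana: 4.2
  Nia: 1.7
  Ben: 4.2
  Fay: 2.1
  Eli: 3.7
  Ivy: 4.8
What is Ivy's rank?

Sorted (descending): 4.8, 4.2, 4.2, 3.7, 3.7, 3.7, 2.1, 1.7
The 2 values of 4.2 share dense rank 2.
The 3 values of 3.7 share dense rank 3.
Remaining distinct values take the next consecutive integers.
Ivy has value 4.8 → rank 1.

1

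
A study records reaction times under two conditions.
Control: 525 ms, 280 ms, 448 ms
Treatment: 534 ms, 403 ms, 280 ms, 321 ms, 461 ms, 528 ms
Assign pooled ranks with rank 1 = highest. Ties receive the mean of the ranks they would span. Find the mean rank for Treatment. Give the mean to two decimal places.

4.75

Sorted (descending): 534, 528, 525, 461, 448, 403, 321, 280, 280
The 2 values of 280 occupy positions 8–9 → average rank (8+9)/2 = 8.5.
Treatment values → pooled ranks: 534→1, 403→6, 280→8.5, 321→7, 461→4, 528→2
Mean rank = (1 + 6 + 8.5 + 7 + 4 + 2) / 6 = 4.75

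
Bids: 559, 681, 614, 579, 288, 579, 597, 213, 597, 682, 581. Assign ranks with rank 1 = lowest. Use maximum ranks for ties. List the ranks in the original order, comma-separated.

3, 10, 9, 5, 2, 5, 8, 1, 8, 11, 6

Sorted (ascending): 213, 288, 559, 579, 579, 581, 597, 597, 614, 681, 682
The 2 values of 579 occupy positions 4–5 → each gets rank 5.
The 2 values of 597 occupy positions 7–8 → each gets rank 8.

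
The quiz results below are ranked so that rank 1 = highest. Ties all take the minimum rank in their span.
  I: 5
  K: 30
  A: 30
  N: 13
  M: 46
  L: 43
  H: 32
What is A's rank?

4

Sorted (descending): 46, 43, 32, 30, 30, 13, 5
The 2 values of 30 occupy positions 4–5 → each gets rank 4.
A has value 30 → rank 4.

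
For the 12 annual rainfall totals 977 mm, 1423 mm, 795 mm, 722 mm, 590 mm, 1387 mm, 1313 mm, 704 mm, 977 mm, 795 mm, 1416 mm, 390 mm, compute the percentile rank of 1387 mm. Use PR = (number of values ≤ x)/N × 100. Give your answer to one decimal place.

N = 12.
Strictly below 1387: 9. Equal to 1387: 1.
PR = 10/12 × 100 = 83.3

83.3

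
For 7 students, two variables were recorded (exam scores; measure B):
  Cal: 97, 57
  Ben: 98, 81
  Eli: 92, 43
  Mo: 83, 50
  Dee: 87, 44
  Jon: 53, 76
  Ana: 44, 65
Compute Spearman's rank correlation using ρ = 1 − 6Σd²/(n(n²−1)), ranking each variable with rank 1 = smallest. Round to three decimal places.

Ranks of variable 1: 6, 7, 5, 3, 4, 2, 1
Ranks of variable 2: 4, 7, 1, 3, 2, 6, 5
d = r₁ − r₂: 2, 0, 4, 0, 2, -4, -4
d²: 4, 0, 16, 0, 4, 16, 16; Σd² = 56
ρ = 1 − 6·56/(7·48) = 1 − 336/336 = 0.000

0.000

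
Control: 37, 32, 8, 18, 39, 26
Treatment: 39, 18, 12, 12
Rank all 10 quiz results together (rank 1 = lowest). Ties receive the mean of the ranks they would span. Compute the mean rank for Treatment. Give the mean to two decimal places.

4.75

Sorted (ascending): 8, 12, 12, 18, 18, 26, 32, 37, 39, 39
The 2 values of 12 occupy positions 2–3 → average rank (2+3)/2 = 2.5.
The 2 values of 18 occupy positions 4–5 → average rank (4+5)/2 = 4.5.
The 2 values of 39 occupy positions 9–10 → average rank (9+10)/2 = 9.5.
Treatment values → pooled ranks: 39→9.5, 18→4.5, 12→2.5, 12→2.5
Mean rank = (9.5 + 4.5 + 2.5 + 2.5) / 4 = 4.75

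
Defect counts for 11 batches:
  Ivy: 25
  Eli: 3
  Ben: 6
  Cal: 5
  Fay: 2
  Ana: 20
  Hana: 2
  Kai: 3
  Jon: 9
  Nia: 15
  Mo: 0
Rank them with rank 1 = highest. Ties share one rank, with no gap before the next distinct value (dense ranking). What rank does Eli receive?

7

Sorted (descending): 25, 20, 15, 9, 6, 5, 3, 3, 2, 2, 0
The 2 values of 3 share dense rank 7.
The 2 values of 2 share dense rank 8.
Remaining distinct values take the next consecutive integers.
Eli has value 3 → rank 7.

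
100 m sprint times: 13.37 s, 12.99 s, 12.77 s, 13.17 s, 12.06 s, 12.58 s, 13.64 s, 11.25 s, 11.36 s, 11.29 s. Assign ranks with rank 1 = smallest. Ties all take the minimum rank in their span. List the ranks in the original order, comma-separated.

9, 7, 6, 8, 4, 5, 10, 1, 3, 2

Sorted (ascending): 11.25, 11.29, 11.36, 12.06, 12.58, 12.77, 12.99, 13.17, 13.37, 13.64
No ties — each value takes its position as its rank.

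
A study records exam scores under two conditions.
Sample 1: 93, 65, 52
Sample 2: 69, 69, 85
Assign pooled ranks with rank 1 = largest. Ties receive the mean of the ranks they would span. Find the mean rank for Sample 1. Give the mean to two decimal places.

Sorted (descending): 93, 85, 69, 69, 65, 52
The 2 values of 69 occupy positions 3–4 → average rank (3+4)/2 = 3.5.
Sample 1 values → pooled ranks: 93→1, 65→5, 52→6
Mean rank = (1 + 5 + 6) / 3 = 4.00

4.00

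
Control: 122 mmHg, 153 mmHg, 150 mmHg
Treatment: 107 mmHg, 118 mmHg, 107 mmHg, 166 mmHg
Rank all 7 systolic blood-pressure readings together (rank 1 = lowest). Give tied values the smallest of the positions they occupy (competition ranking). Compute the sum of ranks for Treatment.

12

Sorted (ascending): 107, 107, 118, 122, 150, 153, 166
The 2 values of 107 occupy positions 1–2 → each gets rank 1.
Treatment values → pooled ranks: 107→1, 118→3, 107→1, 166→7
Rank sum = 1 + 3 + 1 + 7 = 12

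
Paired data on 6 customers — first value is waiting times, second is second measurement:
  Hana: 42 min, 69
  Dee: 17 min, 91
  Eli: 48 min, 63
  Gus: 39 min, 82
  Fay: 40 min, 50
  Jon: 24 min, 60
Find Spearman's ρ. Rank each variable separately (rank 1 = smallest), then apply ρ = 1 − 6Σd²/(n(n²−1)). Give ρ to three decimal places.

-0.371

Ranks of variable 1: 5, 1, 6, 3, 4, 2
Ranks of variable 2: 4, 6, 3, 5, 1, 2
d = r₁ − r₂: 1, -5, 3, -2, 3, 0
d²: 1, 25, 9, 4, 9, 0; Σd² = 48
ρ = 1 − 6·48/(6·35) = 1 − 288/210 = -0.371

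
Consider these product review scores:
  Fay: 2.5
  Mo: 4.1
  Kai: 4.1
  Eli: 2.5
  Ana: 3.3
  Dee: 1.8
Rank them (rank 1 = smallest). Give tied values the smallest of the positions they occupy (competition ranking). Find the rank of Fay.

Sorted (ascending): 1.8, 2.5, 2.5, 3.3, 4.1, 4.1
The 2 values of 2.5 occupy positions 2–3 → each gets rank 2.
The 2 values of 4.1 occupy positions 5–6 → each gets rank 5.
Fay has value 2.5 → rank 2.

2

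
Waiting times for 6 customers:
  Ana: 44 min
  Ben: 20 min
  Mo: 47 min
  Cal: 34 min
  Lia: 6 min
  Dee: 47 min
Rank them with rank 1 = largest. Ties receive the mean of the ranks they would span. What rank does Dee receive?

1.5

Sorted (descending): 47, 47, 44, 34, 20, 6
The 2 values of 47 occupy positions 1–2 → average rank (1+2)/2 = 1.5.
Dee has value 47 min → rank 1.5.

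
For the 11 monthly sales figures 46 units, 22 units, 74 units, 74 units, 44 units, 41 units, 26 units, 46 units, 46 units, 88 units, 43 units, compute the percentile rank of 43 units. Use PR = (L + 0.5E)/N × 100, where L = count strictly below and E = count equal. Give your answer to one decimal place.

31.8

N = 11.
Strictly below 43: 3. Equal to 43: 1.
PR = (3 + 0.5·1)/11 × 100 = 31.8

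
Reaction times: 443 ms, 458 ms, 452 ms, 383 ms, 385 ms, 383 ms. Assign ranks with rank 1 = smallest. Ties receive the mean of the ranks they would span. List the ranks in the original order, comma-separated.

4, 6, 5, 1.5, 3, 1.5

Sorted (ascending): 383, 383, 385, 443, 452, 458
The 2 values of 383 occupy positions 1–2 → average rank (1+2)/2 = 1.5.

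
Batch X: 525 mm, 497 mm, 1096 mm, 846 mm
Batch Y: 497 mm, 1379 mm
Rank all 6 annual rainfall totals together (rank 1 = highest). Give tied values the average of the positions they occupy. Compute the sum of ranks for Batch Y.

Sorted (descending): 1379, 1096, 846, 525, 497, 497
The 2 values of 497 occupy positions 5–6 → average rank (5+6)/2 = 5.5.
Batch Y values → pooled ranks: 497→5.5, 1379→1
Rank sum = 5.5 + 1 = 6.5

6.5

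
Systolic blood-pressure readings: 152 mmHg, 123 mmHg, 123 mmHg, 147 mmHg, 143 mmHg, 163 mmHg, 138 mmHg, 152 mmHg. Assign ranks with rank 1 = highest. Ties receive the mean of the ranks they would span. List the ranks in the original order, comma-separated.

2.5, 7.5, 7.5, 4, 5, 1, 6, 2.5

Sorted (descending): 163, 152, 152, 147, 143, 138, 123, 123
The 2 values of 152 occupy positions 2–3 → average rank (2+3)/2 = 2.5.
The 2 values of 123 occupy positions 7–8 → average rank (7+8)/2 = 7.5.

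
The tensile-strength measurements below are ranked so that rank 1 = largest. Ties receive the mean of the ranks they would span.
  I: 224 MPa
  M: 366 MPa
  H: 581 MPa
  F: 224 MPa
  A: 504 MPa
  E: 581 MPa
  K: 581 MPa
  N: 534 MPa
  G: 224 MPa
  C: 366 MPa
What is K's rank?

Sorted (descending): 581, 581, 581, 534, 504, 366, 366, 224, 224, 224
The 3 values of 581 occupy positions 1–3 → average rank 2.
The 2 values of 366 occupy positions 6–7 → average rank (6+7)/2 = 6.5.
The 3 values of 224 occupy positions 8–10 → average rank 9.
K has value 581 MPa → rank 2.

2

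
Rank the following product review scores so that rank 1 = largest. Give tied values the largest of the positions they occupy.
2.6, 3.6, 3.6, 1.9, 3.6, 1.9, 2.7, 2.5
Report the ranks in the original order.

Sorted (descending): 3.6, 3.6, 3.6, 2.7, 2.6, 2.5, 1.9, 1.9
The 3 values of 3.6 occupy positions 1–3 → each gets rank 3.
The 2 values of 1.9 occupy positions 7–8 → each gets rank 8.

5, 3, 3, 8, 3, 8, 4, 6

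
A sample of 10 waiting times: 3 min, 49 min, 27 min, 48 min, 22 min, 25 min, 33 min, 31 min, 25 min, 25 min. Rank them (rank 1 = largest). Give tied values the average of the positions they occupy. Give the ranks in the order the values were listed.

10, 1, 5, 2, 9, 7, 3, 4, 7, 7

Sorted (descending): 49, 48, 33, 31, 27, 25, 25, 25, 22, 3
The 3 values of 25 occupy positions 6–8 → average rank 7.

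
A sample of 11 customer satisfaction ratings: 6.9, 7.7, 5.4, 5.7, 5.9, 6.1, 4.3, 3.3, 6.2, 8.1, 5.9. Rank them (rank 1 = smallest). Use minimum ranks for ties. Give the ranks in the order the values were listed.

9, 10, 3, 4, 5, 7, 2, 1, 8, 11, 5

Sorted (ascending): 3.3, 4.3, 5.4, 5.7, 5.9, 5.9, 6.1, 6.2, 6.9, 7.7, 8.1
The 2 values of 5.9 occupy positions 5–6 → each gets rank 5.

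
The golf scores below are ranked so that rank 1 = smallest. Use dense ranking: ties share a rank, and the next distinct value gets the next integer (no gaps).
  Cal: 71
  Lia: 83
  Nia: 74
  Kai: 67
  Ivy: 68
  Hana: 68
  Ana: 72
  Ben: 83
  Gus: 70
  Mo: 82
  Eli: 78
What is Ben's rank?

Sorted (ascending): 67, 68, 68, 70, 71, 72, 74, 78, 82, 83, 83
The 2 values of 68 share dense rank 2.
The 2 values of 83 share dense rank 9.
Remaining distinct values take the next consecutive integers.
Ben has value 83 → rank 9.

9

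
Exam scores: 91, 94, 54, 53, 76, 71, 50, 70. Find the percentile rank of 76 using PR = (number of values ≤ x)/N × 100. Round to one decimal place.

75.0

N = 8.
Strictly below 76: 5. Equal to 76: 1.
PR = 6/8 × 100 = 75.0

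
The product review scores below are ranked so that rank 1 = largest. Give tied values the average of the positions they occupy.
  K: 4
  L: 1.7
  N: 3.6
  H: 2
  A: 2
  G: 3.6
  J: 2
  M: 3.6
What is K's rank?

1

Sorted (descending): 4, 3.6, 3.6, 3.6, 2, 2, 2, 1.7
The 3 values of 3.6 occupy positions 2–4 → average rank 3.
The 3 values of 2 occupy positions 5–7 → average rank 6.
K has value 4 → rank 1.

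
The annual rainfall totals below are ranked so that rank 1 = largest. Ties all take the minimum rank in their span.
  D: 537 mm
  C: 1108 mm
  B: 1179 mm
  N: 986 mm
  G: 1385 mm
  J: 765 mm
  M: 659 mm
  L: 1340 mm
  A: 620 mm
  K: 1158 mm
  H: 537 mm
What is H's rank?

Sorted (descending): 1385, 1340, 1179, 1158, 1108, 986, 765, 659, 620, 537, 537
The 2 values of 537 occupy positions 10–11 → each gets rank 10.
H has value 537 mm → rank 10.

10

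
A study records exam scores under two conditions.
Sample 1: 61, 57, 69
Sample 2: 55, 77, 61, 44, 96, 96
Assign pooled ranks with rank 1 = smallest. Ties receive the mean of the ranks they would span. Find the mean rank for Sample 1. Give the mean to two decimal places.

4.50

Sorted (ascending): 44, 55, 57, 61, 61, 69, 77, 96, 96
The 2 values of 61 occupy positions 4–5 → average rank (4+5)/2 = 4.5.
The 2 values of 96 occupy positions 8–9 → average rank (8+9)/2 = 8.5.
Sample 1 values → pooled ranks: 61→4.5, 57→3, 69→6
Mean rank = (4.5 + 3 + 6) / 3 = 4.50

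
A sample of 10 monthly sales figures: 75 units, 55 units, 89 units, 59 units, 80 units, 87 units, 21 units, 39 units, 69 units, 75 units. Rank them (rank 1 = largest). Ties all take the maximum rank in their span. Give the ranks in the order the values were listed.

Sorted (descending): 89, 87, 80, 75, 75, 69, 59, 55, 39, 21
The 2 values of 75 occupy positions 4–5 → each gets rank 5.

5, 8, 1, 7, 3, 2, 10, 9, 6, 5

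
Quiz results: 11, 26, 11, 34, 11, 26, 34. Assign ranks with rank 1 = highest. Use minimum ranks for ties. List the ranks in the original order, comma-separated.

5, 3, 5, 1, 5, 3, 1

Sorted (descending): 34, 34, 26, 26, 11, 11, 11
The 2 values of 34 occupy positions 1–2 → each gets rank 1.
The 2 values of 26 occupy positions 3–4 → each gets rank 3.
The 3 values of 11 occupy positions 5–7 → each gets rank 5.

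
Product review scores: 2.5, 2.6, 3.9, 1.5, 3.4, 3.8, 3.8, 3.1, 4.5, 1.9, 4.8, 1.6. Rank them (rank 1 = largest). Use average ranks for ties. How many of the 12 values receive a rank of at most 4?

3

Sorted (descending): 4.8, 4.5, 3.9, 3.8, 3.8, 3.4, 3.1, 2.6, 2.5, 1.9, 1.6, 1.5
The 2 values of 3.8 occupy positions 4–5 → average rank (4+5)/2 = 4.5.
Ranks ≤ 4: {1, 2, 3} → 3 values.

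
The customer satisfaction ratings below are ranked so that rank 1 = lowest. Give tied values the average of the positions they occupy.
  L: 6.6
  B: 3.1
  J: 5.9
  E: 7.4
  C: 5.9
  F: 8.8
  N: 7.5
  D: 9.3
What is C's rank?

2.5

Sorted (ascending): 3.1, 5.9, 5.9, 6.6, 7.4, 7.5, 8.8, 9.3
The 2 values of 5.9 occupy positions 2–3 → average rank (2+3)/2 = 2.5.
C has value 5.9 → rank 2.5.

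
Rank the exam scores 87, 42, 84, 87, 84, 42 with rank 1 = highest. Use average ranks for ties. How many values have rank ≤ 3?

Sorted (descending): 87, 87, 84, 84, 42, 42
The 2 values of 87 occupy positions 1–2 → average rank (1+2)/2 = 1.5.
The 2 values of 84 occupy positions 3–4 → average rank (3+4)/2 = 3.5.
The 2 values of 42 occupy positions 5–6 → average rank (5+6)/2 = 5.5.
Ranks ≤ 3: {1.5, 1.5} → 2 values.

2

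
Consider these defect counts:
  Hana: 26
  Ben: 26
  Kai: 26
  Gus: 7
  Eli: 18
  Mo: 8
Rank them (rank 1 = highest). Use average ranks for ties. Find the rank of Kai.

Sorted (descending): 26, 26, 26, 18, 8, 7
The 3 values of 26 occupy positions 1–3 → average rank 2.
Kai has value 26 → rank 2.

2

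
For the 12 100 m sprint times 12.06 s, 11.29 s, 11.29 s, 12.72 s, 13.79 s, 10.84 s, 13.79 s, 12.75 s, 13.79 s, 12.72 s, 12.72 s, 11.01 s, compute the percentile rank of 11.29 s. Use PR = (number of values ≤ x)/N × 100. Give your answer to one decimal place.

N = 12.
Strictly below 11.29: 2. Equal to 11.29: 2.
PR = 4/12 × 100 = 33.3

33.3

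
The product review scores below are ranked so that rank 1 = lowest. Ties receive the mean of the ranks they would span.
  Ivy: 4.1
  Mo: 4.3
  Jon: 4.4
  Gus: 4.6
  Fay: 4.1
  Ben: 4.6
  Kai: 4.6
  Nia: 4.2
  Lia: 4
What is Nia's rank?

4

Sorted (ascending): 4, 4.1, 4.1, 4.2, 4.3, 4.4, 4.6, 4.6, 4.6
The 2 values of 4.1 occupy positions 2–3 → average rank (2+3)/2 = 2.5.
The 3 values of 4.6 occupy positions 7–9 → average rank 8.
Nia has value 4.2 → rank 4.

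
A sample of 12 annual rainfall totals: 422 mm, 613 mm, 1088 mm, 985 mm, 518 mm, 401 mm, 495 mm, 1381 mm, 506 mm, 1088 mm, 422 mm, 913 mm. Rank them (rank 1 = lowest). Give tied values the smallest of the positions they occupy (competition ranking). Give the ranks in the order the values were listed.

Sorted (ascending): 401, 422, 422, 495, 506, 518, 613, 913, 985, 1088, 1088, 1381
The 2 values of 422 occupy positions 2–3 → each gets rank 2.
The 2 values of 1088 occupy positions 10–11 → each gets rank 10.

2, 7, 10, 9, 6, 1, 4, 12, 5, 10, 2, 8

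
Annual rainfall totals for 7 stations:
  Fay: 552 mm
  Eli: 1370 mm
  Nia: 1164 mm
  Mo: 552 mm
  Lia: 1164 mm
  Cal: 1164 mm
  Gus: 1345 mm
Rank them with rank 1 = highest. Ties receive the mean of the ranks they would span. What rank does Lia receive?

Sorted (descending): 1370, 1345, 1164, 1164, 1164, 552, 552
The 3 values of 1164 occupy positions 3–5 → average rank 4.
The 2 values of 552 occupy positions 6–7 → average rank (6+7)/2 = 6.5.
Lia has value 1164 mm → rank 4.

4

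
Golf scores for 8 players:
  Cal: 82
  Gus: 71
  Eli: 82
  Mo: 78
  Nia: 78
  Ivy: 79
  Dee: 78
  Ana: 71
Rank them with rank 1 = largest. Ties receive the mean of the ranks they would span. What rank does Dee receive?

Sorted (descending): 82, 82, 79, 78, 78, 78, 71, 71
The 2 values of 82 occupy positions 1–2 → average rank (1+2)/2 = 1.5.
The 3 values of 78 occupy positions 4–6 → average rank 5.
The 2 values of 71 occupy positions 7–8 → average rank (7+8)/2 = 7.5.
Dee has value 78 → rank 5.

5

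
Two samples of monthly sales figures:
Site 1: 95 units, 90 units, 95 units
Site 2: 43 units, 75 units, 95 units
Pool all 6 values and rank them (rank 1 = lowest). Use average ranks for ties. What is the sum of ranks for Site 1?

Sorted (ascending): 43, 75, 90, 95, 95, 95
The 3 values of 95 occupy positions 4–6 → average rank 5.
Site 1 values → pooled ranks: 95→5, 90→3, 95→5
Rank sum = 5 + 3 + 5 = 13

13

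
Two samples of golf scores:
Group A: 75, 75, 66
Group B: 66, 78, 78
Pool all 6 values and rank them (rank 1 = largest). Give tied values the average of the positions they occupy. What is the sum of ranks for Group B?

Sorted (descending): 78, 78, 75, 75, 66, 66
The 2 values of 78 occupy positions 1–2 → average rank (1+2)/2 = 1.5.
The 2 values of 75 occupy positions 3–4 → average rank (3+4)/2 = 3.5.
The 2 values of 66 occupy positions 5–6 → average rank (5+6)/2 = 5.5.
Group B values → pooled ranks: 66→5.5, 78→1.5, 78→1.5
Rank sum = 5.5 + 1.5 + 1.5 = 8.5

8.5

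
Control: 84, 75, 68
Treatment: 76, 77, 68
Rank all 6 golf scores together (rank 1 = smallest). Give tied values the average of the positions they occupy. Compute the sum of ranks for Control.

10.5

Sorted (ascending): 68, 68, 75, 76, 77, 84
The 2 values of 68 occupy positions 1–2 → average rank (1+2)/2 = 1.5.
Control values → pooled ranks: 84→6, 75→3, 68→1.5
Rank sum = 6 + 3 + 1.5 = 10.5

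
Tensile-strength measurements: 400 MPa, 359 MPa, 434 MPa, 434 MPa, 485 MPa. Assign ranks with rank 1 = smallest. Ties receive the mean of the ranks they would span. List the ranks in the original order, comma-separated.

Sorted (ascending): 359, 400, 434, 434, 485
The 2 values of 434 occupy positions 3–4 → average rank (3+4)/2 = 3.5.

2, 1, 3.5, 3.5, 5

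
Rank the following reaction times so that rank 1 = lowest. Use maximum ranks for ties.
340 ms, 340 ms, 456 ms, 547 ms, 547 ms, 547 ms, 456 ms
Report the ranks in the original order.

Sorted (ascending): 340, 340, 456, 456, 547, 547, 547
The 2 values of 340 occupy positions 1–2 → each gets rank 2.
The 2 values of 456 occupy positions 3–4 → each gets rank 4.
The 3 values of 547 occupy positions 5–7 → each gets rank 7.

2, 2, 4, 7, 7, 7, 4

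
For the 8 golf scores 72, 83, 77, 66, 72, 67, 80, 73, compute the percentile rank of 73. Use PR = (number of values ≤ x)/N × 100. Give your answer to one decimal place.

N = 8.
Strictly below 73: 4. Equal to 73: 1.
PR = 5/8 × 100 = 62.5

62.5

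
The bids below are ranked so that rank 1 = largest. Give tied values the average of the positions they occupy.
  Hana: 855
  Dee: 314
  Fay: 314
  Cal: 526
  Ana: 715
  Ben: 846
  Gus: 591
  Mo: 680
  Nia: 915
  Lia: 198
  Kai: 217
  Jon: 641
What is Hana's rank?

Sorted (descending): 915, 855, 846, 715, 680, 641, 591, 526, 314, 314, 217, 198
The 2 values of 314 occupy positions 9–10 → average rank (9+10)/2 = 9.5.
Hana has value 855 → rank 2.

2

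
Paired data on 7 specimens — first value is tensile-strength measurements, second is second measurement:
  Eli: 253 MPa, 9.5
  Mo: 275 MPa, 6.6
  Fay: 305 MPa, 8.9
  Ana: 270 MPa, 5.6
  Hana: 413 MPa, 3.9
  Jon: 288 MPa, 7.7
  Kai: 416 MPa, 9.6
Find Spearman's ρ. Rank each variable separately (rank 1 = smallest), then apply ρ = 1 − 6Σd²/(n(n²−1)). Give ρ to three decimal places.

Ranks of variable 1: 1, 3, 5, 2, 6, 4, 7
Ranks of variable 2: 6, 3, 5, 2, 1, 4, 7
d = r₁ − r₂: -5, 0, 0, 0, 5, 0, 0
d²: 25, 0, 0, 0, 25, 0, 0; Σd² = 50
ρ = 1 − 6·50/(7·48) = 1 − 300/336 = 0.107

0.107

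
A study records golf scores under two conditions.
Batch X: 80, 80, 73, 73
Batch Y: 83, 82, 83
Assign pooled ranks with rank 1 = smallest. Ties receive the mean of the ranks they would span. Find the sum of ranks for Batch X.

Sorted (ascending): 73, 73, 80, 80, 82, 83, 83
The 2 values of 73 occupy positions 1–2 → average rank (1+2)/2 = 1.5.
The 2 values of 80 occupy positions 3–4 → average rank (3+4)/2 = 3.5.
The 2 values of 83 occupy positions 6–7 → average rank (6+7)/2 = 6.5.
Batch X values → pooled ranks: 80→3.5, 80→3.5, 73→1.5, 73→1.5
Rank sum = 3.5 + 3.5 + 1.5 + 1.5 = 10

10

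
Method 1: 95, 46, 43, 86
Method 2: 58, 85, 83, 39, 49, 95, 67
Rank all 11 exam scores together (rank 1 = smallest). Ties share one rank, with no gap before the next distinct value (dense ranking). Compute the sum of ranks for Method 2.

41

Sorted (ascending): 39, 43, 46, 49, 58, 67, 83, 85, 86, 95, 95
The 2 values of 95 share dense rank 10.
Remaining distinct values take the next consecutive integers.
Method 2 values → pooled ranks: 58→5, 85→8, 83→7, 39→1, 49→4, 95→10, 67→6
Rank sum = 5 + 8 + 7 + 1 + 4 + 10 + 6 = 41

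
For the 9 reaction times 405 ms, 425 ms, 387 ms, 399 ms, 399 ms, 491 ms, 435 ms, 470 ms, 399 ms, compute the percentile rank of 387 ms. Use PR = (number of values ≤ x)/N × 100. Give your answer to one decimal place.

N = 9.
Strictly below 387: 0. Equal to 387: 1.
PR = 1/9 × 100 = 11.1

11.1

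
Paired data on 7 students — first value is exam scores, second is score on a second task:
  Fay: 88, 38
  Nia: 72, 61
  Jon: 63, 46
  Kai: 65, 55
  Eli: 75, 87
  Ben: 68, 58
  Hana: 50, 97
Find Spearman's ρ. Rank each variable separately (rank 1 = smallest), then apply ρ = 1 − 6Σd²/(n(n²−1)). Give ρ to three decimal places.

-0.286

Ranks of variable 1: 7, 5, 2, 3, 6, 4, 1
Ranks of variable 2: 1, 5, 2, 3, 6, 4, 7
d = r₁ − r₂: 6, 0, 0, 0, 0, 0, -6
d²: 36, 0, 0, 0, 0, 0, 36; Σd² = 72
ρ = 1 − 6·72/(7·48) = 1 − 432/336 = -0.286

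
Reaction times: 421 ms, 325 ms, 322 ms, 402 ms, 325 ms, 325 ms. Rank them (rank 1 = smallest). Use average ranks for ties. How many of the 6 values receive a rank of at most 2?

1

Sorted (ascending): 322, 325, 325, 325, 402, 421
The 3 values of 325 occupy positions 2–4 → average rank 3.
Ranks ≤ 2: {1} → 1 value.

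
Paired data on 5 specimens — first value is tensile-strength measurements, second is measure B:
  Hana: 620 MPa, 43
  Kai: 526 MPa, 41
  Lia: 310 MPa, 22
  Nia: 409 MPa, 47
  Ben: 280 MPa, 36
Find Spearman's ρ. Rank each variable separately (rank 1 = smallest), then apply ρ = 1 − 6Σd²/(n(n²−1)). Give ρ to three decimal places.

Ranks of variable 1: 5, 4, 2, 3, 1
Ranks of variable 2: 4, 3, 1, 5, 2
d = r₁ − r₂: 1, 1, 1, -2, -1
d²: 1, 1, 1, 4, 1; Σd² = 8
ρ = 1 − 6·8/(5·24) = 1 − 48/120 = 0.600

0.600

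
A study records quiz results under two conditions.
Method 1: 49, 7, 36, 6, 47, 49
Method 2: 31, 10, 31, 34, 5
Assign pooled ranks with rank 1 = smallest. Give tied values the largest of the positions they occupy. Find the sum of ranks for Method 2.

24

Sorted (ascending): 5, 6, 7, 10, 31, 31, 34, 36, 47, 49, 49
The 2 values of 31 occupy positions 5–6 → each gets rank 6.
The 2 values of 49 occupy positions 10–11 → each gets rank 11.
Method 2 values → pooled ranks: 31→6, 10→4, 31→6, 34→7, 5→1
Rank sum = 6 + 4 + 6 + 7 + 1 = 24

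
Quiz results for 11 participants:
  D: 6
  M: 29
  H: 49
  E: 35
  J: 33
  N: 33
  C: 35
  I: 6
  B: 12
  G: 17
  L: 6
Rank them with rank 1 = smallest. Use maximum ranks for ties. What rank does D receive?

3

Sorted (ascending): 6, 6, 6, 12, 17, 29, 33, 33, 35, 35, 49
The 3 values of 6 occupy positions 1–3 → each gets rank 3.
The 2 values of 33 occupy positions 7–8 → each gets rank 8.
The 2 values of 35 occupy positions 9–10 → each gets rank 10.
D has value 6 → rank 3.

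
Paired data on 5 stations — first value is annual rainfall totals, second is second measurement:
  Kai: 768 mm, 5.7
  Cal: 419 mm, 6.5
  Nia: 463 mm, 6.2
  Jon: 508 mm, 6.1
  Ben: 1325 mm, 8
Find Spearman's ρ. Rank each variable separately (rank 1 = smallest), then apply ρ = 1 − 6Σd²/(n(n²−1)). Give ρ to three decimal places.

Ranks of variable 1: 4, 1, 2, 3, 5
Ranks of variable 2: 1, 4, 3, 2, 5
d = r₁ − r₂: 3, -3, -1, 1, 0
d²: 9, 9, 1, 1, 0; Σd² = 20
ρ = 1 − 6·20/(5·24) = 1 − 120/120 = 0.000

0.000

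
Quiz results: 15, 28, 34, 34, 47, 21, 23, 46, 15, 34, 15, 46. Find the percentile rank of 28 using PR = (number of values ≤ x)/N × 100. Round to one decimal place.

50.0

N = 12.
Strictly below 28: 5. Equal to 28: 1.
PR = 6/12 × 100 = 50.0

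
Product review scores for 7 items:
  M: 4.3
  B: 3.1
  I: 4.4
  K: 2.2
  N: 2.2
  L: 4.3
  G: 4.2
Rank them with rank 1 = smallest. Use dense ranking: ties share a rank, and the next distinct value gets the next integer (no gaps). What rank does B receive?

2

Sorted (ascending): 2.2, 2.2, 3.1, 4.2, 4.3, 4.3, 4.4
The 2 values of 2.2 share dense rank 1.
The 2 values of 4.3 share dense rank 4.
Remaining distinct values take the next consecutive integers.
B has value 3.1 → rank 2.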